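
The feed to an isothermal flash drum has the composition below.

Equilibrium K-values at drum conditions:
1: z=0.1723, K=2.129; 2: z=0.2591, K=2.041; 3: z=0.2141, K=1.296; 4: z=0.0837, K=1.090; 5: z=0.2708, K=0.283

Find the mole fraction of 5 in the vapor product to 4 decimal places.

Material balance + equilibrium reduce to Σ zᵢ(Kᵢ−1)/(1+V/F(Kᵢ−1)) = 0.
Check two-phase: ΣzᵢKᵢ = 1.3410 > 1 and Σzᵢ/Kᵢ = 1.4068 > 1, so g(0) = 0.3410 > 0 and g(1) = -0.4068 < 0.
Newton–Raphson from V/F = 0.32:
  V/F = 0.3200: g = 0.15846, g' = -0.5273 → V/F = 0.6205
  V/F = 0.6205: g = -0.01086, g' = -0.6454 → V/F = 0.6037
  V/F = 0.6037: g = -0.00013, g' = -0.6305 → V/F = 0.6035
Converged at V/F = 0.6035.
Compositions from xᵢ = zᵢ/(1+V/F(Kᵢ−1)), yᵢ = Kᵢxᵢ:
  1: x = 0.1025, y = 0.2182
  2: x = 0.1591, y = 0.3248
  3: x = 0.1817, y = 0.2354
  4: x = 0.0794, y = 0.0865
  5: x = 0.4774, y = 0.1351

y_5 = 0.1351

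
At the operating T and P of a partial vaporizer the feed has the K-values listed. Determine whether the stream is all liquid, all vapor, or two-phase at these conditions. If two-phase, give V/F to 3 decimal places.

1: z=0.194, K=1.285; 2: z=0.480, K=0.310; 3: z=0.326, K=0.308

ΣzᵢKᵢ = 0.498; Σzᵢ/Kᵢ = 2.758.
Since ΣzᵢKᵢ < 1 the mixture is below its bubble point — single liquid phase.

all liquid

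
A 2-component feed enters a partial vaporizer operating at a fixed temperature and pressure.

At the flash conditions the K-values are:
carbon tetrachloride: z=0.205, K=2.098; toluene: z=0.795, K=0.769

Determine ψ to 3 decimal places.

Rachford–Rice: g(ψ) = Σ zᵢ(Kᵢ−1)/(1+ψ(Kᵢ−1)) = 0.
g(0) = ΣzᵢKᵢ − 1 = 0.041 and g(1) = 1 − Σzᵢ/Kᵢ = -0.132, so a root lies in (0, 1).
Binary case is linear: z₁(K₁−1)(1+ψ(K₂−1)) + z₂(K₂−1)(1+ψ(K₁−1)) = 0
⇒ ψ = [z₁(K₁−1)+z₂(K₂−1)] / [−(K₁−1)(K₂−1)] = 0.0414/0.2536 = 0.163

ψ = 0.163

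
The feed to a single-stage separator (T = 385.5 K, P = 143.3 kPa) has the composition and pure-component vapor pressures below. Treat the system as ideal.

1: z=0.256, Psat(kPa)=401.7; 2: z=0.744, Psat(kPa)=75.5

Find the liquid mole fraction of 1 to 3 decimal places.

Raoult's law: Kᵢ = Pᵢˢᵃᵗ/P = Pᵢˢᵃᵗ/143.3.
  K_1 = 401.7/143.3 = 2.80321, K_2 = 75.5/143.3 = 0.52687
Iterate (Newton) starting at ψ = 0.43:
  ψ = 0.430: g = -0.1819, g' = -0.527 → ψ = 0.085
  ψ = 0.085: g = 0.0339, g' = -0.807 → ψ = 0.127
  ψ = 0.127: g = 0.0015, g' = -0.740 → ψ = 0.128
Converged at ψ = 0.128.
Compositions from xᵢ = zᵢ/(1+ψ(Kᵢ−1)), yᵢ = Kᵢxᵢ:
  1: x = 0.208, y = 0.583
  2: x = 0.792, y = 0.417

x_1 = 0.208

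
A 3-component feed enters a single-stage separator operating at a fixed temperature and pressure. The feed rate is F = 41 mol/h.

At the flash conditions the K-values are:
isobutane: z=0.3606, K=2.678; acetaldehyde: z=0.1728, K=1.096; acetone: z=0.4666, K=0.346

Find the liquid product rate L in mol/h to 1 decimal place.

Iterate (Newton) starting at ψ = 0.3:
  ψ = 0.3000: g = 0.03896, g' = -0.7596 → ψ = 0.3513
  ψ = 0.3513: g = 0.00056, g' = -0.7398 → ψ = 0.3520
Converged at ψ = 0.3520.
Then V = ψ·F = 0.3520·41 = 14.4 mol/h and L = F − V = 26.6 mol/h.

L = 26.6 mol/h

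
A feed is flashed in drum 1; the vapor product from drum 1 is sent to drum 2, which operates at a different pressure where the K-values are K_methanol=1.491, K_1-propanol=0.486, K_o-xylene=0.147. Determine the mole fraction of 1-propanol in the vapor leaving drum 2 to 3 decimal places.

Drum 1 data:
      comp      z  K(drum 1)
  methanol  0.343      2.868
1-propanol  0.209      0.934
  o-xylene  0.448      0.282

Drum 1:
Material balance + equilibrium reduce to Σ zᵢ(Kᵢ−1)/(1+ψ₁(Kᵢ−1)) = 0.
Check two-phase: ΣzᵢKᵢ = 1.305 > 1 and Σzᵢ/Kᵢ = 1.932 > 1, so g(0) = 0.305 > 0 and g(1) = -0.932 < 0.
Iterate (Newton) starting at ψ₁ = 0.38:
  ψ₁ = 0.380: g = -0.0818, g' = -0.847 → ψ₁ = 0.283
  ψ₁ = 0.283: g = 0.0010, g' = -0.877 → ψ₁ = 0.285
Converged at ψ₁ = 0.285.
Drum-1 compositions:
  methanol: x = 0.224, y = 0.642
  1-propanol: x = 0.213, y = 0.199
  o-xylene: x = 0.563, y = 0.159
Drum-2 feed = drum-1 vapor: z₂ = (0.6423, 0.1989, 0.1588).
Drum 2:
Let ψ₂ = V/F and solve Σ zᵢ(Kᵢ−1)/(1+ψ₂(Kᵢ−1)) = 0.
g(0) = ΣzᵢKᵢ − 1 = 0.078 and g(1) = 1 − Σzᵢ/Kᵢ = -0.920, so a root lies in (0, 1).
Newton–Raphson from ψ₂ = 0.5:
  ψ₂ = 0.500: g = -0.1206, g' = -0.546 → ψ₂ = 0.279
  ψ₂ = 0.279: g = -0.0199, g' = -0.390 → ψ₂ = 0.228
  ψ₂ = 0.228: g = -0.0005, g' = -0.371 → ψ₂ = 0.227
Converged at ψ₂ = 0.227.
  methanol: x = 0.578, y = 0.862
  1-propanol: x = 0.225, y = 0.109
  o-xylene: x = 0.197, y = 0.029

y_1-propanol (drum 2) = 0.109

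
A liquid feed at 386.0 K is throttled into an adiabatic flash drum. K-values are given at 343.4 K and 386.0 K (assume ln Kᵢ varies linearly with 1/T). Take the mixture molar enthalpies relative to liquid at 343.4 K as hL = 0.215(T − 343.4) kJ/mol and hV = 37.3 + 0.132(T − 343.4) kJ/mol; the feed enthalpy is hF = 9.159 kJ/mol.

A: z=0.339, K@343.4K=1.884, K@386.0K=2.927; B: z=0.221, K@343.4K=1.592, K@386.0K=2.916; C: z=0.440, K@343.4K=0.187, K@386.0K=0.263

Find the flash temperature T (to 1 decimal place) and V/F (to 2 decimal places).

T = 349.4 K, V/F = 0.21

Adiabatic flash: solve Rachford–Rice at each trial T, then check hF = ψ·hV(T) + (1−ψ)·hL(T).
  T = 343.4 K: K = (1.884, 1.592, 0.187), RR gives ψ = 0.115, H_out = 4.284 kJ/mol
  T = 386.0 K: K = (2.927, 2.916, 0.263), RR gives ψ = 0.531, H_out = 27.087 kJ/mol
  T = 364.7 K: K = (2.379, 2.193, 0.224), RR gives ψ = 0.384, H_out = 18.225 kJ/mol
  T = 354.0 K: K = (2.123, 1.876, 0.205), RR gives ψ = 0.274, H_out = 12.266 kJ/mol
  T = 348.7 K: K = (2.002, 1.730, 0.196), RR gives ψ = 0.203, H_out = 8.624 kJ/mol
  T = 351.4 K: K = (2.063, 1.804, 0.201), RR gives ψ = 0.241, H_out = 10.552 kJ/mol
  T = 350.0 K: K = (2.031, 1.765, 0.198), RR gives ψ = 0.222, H_out = 9.573 kJ/mol
Linear interpolation between T = 348.7 (H_out = 8.624) and T = 350.0 (H_out = 9.573) on hF = 9.159 gives T ≈ 349.4 K, at which ψ = 0.21.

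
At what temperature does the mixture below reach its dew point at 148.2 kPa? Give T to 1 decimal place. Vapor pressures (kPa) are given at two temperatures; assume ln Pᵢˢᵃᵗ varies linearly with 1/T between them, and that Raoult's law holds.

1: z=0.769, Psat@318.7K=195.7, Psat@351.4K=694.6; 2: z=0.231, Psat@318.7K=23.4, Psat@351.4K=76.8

T = 337.3 K

Dew-point temperature: Σzᵢ·P/Pᵢˢᵃᵗ(T) = 1. Interpolate ln Pᵢˢᵃᵗ = aᵢ + bᵢ/T.
  T = 318.7 K: ΣzᵢP/Pᵢˢᵃᵗ = 2.0453
  T = 351.4 K: ΣzᵢP/Pᵢˢᵃᵗ = 0.6098
  T = 335.0 K: ΣzᵢP/Pᵢˢᵃᵗ = 1.0862
  T = 343.2 K: ΣzᵢP/Pᵢˢᵃᵗ = 0.8082
  T = 339.1 K: ΣzᵢP/Pᵢˢᵃᵗ = 0.9353
  T = 337.1 K: ΣzᵢP/Pᵢˢᵃᵗ = 1.0056
Interpolating between 337.1 K and 339.1 K gives T ≈ 337.3 K.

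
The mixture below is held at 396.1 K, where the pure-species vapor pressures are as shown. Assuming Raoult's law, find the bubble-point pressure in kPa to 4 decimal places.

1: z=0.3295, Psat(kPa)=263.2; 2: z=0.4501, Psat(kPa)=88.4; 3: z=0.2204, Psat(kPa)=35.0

Pbub = 134.2272 kPa

At the bubble point ψ → 0, so ΣzᵢKᵢ = 1 with Kᵢ = Pᵢˢᵃᵗ/P ⇒ P = ΣzᵢPᵢˢᵃᵗ.
P = 0.3295·263.2 + 0.4501·88.4 + 0.2204·35.0 = 134.2272 kPa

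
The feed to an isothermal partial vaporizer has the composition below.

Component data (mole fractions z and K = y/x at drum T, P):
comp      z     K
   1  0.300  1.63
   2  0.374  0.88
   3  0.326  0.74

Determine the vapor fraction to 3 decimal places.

ψ = 0.486

Let ψ = V/F and solve Σ zᵢ(Kᵢ−1)/(1+ψ(Kᵢ−1)) = 0.
Check two-phase: ΣzᵢKᵢ = 1.059 > 1 and Σzᵢ/Kᵢ = 1.050 > 1, so g(0) = 0.059 > 0 and g(1) = -0.050 < 0.
Newton iteration, ψ⁰ = 0.6:
  ψ = 0.600: g = -0.0116, g' = -0.100 → ψ = 0.484
  ψ = 0.484: g = 0.0003, g' = -0.105 → ψ = 0.486
Converged at ψ = 0.486.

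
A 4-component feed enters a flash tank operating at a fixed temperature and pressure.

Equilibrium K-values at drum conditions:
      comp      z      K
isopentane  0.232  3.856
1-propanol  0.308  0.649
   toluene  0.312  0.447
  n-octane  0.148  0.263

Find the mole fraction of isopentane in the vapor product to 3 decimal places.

y_isopentane = 0.586

Material balance + equilibrium reduce to Σ zᵢ(Kᵢ−1)/(1+V/F(Kᵢ−1)) = 0.
Check two-phase: ΣzᵢKᵢ = 1.273 > 1 and Σzᵢ/Kᵢ = 1.795 > 1, so g(0) = 0.273 > 0 and g(1) = -0.795 < 0.
Iterate (Newton) starting at V/F = 0.6:
  V/F = 0.600: g = -0.3465, g' = -0.790 → V/F = 0.161
  V/F = 0.161: g = 0.0258, g' = -1.148 → V/F = 0.184
Converged at V/F = 0.184.
Compositions from xᵢ = zᵢ/(1+V/F(Kᵢ−1)), yᵢ = Kᵢxᵢ:
  isopentane: x = 0.152, y = 0.586
  1-propanol: x = 0.329, y = 0.214
  toluene: x = 0.347, y = 0.155
  n-octane: x = 0.171, y = 0.045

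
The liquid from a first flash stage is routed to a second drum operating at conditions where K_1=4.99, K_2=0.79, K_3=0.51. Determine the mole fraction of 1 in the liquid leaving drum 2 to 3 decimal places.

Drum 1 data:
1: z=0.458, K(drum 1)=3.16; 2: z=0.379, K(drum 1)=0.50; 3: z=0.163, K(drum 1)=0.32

x_1 (drum 2) = 0.073

Drum 1:
Newton–Raphson from ψ₁ = 0.7:
  ψ₁ = 0.700: g = -0.1092, g' = -0.837 → ψ₁ = 0.570
  ψ₁ = 0.570: g = -0.0023, g' = -0.816 → ψ₁ = 0.567
Converged at ψ₁ = 0.567.
Drum-1 compositions:
  1: x = 0.206, y = 0.651
  2: x = 0.529, y = 0.264
  3: x = 0.265, y = 0.085
Drum-2 feed = drum-1 liquid: z₂ = (0.2059, 0.5289, 0.2652).
Drum 2:
Rachford–Rice: g(ψ₂) = Σ zᵢ(Kᵢ−1)/(1+ψ₂(Kᵢ−1)) = 0.
Check two-phase: ΣzᵢKᵢ = 1.581 > 1 and Σzᵢ/Kᵢ = 1.231 > 1, so g(0) = 0.581 > 0 and g(1) = -0.231 < 0.
Newton iteration, ψ₂⁰ = 0.55:
  ψ₂ = 0.550: g = -0.0463, g' = -0.470 → ψ₂ = 0.452
  ψ₂ = 0.452: g = 0.0036, g' = -0.551 → ψ₂ = 0.458
Converged at ψ₂ = 0.458.
  1: x = 0.073, y = 0.363
  2: x = 0.585, y = 0.462
  3: x = 0.342, y = 0.174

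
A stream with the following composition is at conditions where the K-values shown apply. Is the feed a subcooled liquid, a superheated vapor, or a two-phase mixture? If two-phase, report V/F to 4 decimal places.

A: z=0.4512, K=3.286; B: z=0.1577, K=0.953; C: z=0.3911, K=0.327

two-phase, V/F = 0.5845

ΣzᵢKᵢ = 1.7608; Σzᵢ/Kᵢ = 1.4988.
Both exceed 1, so a two-phase solution exists.
Newton iteration, ψ⁰ = 0.5:
  ψ = 0.5000: g = 0.07702, g' = -0.9162 → ψ = 0.5841
  ψ = 0.5841: g = 0.00040, g' = -0.9137 → ψ = 0.5845
Converged at ψ = 0.5845.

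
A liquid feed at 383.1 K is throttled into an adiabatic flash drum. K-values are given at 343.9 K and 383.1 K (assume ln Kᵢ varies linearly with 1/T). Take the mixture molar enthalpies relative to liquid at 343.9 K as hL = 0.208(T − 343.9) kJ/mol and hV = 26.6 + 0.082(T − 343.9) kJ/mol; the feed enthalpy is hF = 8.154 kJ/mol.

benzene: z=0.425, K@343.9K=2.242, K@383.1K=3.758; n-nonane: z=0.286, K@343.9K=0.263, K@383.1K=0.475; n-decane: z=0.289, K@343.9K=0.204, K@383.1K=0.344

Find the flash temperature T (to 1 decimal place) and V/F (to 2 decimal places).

T = 354.9 K, V/F = 0.23

Adiabatic flash: solve Rachford–Rice at each trial T, then check hF = ψ·hV(T) + (1−ψ)·hL(T).
  T = 343.9 K: K = (2.242, 0.263, 0.204), RR gives ψ = 0.091, H_out = 2.429 kJ/mol
  T = 383.1 K: K = (3.758, 0.475, 0.344), RR gives ψ = 0.507, H_out = 19.137 kJ/mol
  T = 363.5 K: K = (2.943, 0.359, 0.269), RR gives ψ = 0.323, H_out = 11.861 kJ/mol
  T = 353.7 K: K = (2.579, 0.309, 0.235), RR gives ψ = 0.219, H_out = 7.592 kJ/mol
  T = 358.6 K: K = (2.757, 0.333, 0.252), RR gives ψ = 0.273, H_out = 9.808 kJ/mol
  T = 356.1 K: K = (2.665, 0.321, 0.243), RR gives ψ = 0.246, H_out = 8.701 kJ/mol
Linear interpolation between T = 353.7 (H_out = 7.592) and T = 356.1 (H_out = 8.701) on hF = 8.154 gives T ≈ 354.9 K, at which ψ = 0.23.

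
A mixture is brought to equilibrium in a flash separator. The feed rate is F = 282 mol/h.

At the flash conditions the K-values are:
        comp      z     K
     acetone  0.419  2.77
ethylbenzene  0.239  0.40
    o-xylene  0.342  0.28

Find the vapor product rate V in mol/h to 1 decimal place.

V = 83.3 mol/h

Material balance + equilibrium reduce to Σ zᵢ(Kᵢ−1)/(1+ψ(Kᵢ−1)) = 0.
Check two-phase: ΣzᵢKᵢ = 1.352 > 1 and Σzᵢ/Kᵢ = 1.970 > 1, so g(0) = 0.352 > 0 and g(1) = -0.970 < 0.
Iterate (Newton) starting at ψ = 0.57:
  ψ = 0.570: g = -0.2664, g' = -1.034 → ψ = 0.312
  ψ = 0.312: g = -0.0166, g' = -0.970 → ψ = 0.295
Converged at ψ = 0.295.
Then V = ψ·F = 0.2953·282 = 83.3 mol/h and L = F − V = 198.7 mol/h.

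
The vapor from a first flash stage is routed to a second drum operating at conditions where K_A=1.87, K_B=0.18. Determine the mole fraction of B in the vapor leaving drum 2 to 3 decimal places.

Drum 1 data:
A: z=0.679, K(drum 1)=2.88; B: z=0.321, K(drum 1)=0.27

y_B (drum 2) = 0.093

Drum 1:
Let ψ₁ = V/F and solve Σ zᵢ(Kᵢ−1)/(1+ψ₁(Kᵢ−1)) = 0.
g(0) = ΣzᵢKᵢ − 1 = 1.042 and g(1) = 1 − Σzᵢ/Kᵢ = -0.425, so a root lies in (0, 1).
Iterate (Newton) starting at ψ₁ = 0.5:
  ψ₁ = 0.500: g = 0.2890, g' = -1.062 → ψ₁ = 0.772
  ψ₁ = 0.772: g = -0.0163, g' = -1.298 → ψ₁ = 0.760
  ψ₁ = 0.760: g = -0.0002, g' = -1.269 → ψ₁ = 0.759
Converged at ψ₁ = 0.759.
Drum-1 compositions:
  A: x = 0.280, y = 0.806
  B: x = 0.720, y = 0.194
Drum-2 feed = drum-1 vapor: z₂ = (0.8055, 0.1945).
Drum 2:
Binary case is linear: z₁(K₁−1)(1+ψ₂(K₂−1)) + z₂(K₂−1)(1+ψ₂(K₁−1)) = 0
⇒ ψ₂ = [z₁(K₁−1)+z₂(K₂−1)] / [−(K₁−1)(K₂−1)] = 0.5413/0.7134 = 0.759
  A: x = 0.485, y = 0.907
  B: x = 0.515, y = 0.093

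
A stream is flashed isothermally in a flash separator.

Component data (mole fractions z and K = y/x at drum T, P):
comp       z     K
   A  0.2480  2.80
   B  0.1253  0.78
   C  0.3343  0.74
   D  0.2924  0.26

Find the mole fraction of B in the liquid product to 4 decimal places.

Material balance + equilibrium reduce to Σ zᵢ(Kᵢ−1)/(1+ψ(Kᵢ−1)) = 0.
Feasibility: ΣzᵢKᵢ = 1.1155, Σzᵢ/Kᵢ = 1.8256 — both > 1, two phases present.
Newton–Raphson from ψ = 0.54:
  ψ = 0.5400: g = -0.26641, g' = -0.6892 → ψ = 0.1534
  ψ = 0.1534: g = -0.01336, g' = -0.7281 → ψ = 0.1351
  ψ = 0.1351: g = 0.00018, g' = -0.7483 → ψ = 0.1353
Converged at ψ = 0.1353.
Compositions from xᵢ = zᵢ/(1+ψ(Kᵢ−1)), yᵢ = Kᵢxᵢ:
  A: x = 0.1994, y = 0.5584
  B: x = 0.1291, y = 0.1007
  C: x = 0.3465, y = 0.2564
  D: x = 0.3249, y = 0.0845

x_B = 0.1291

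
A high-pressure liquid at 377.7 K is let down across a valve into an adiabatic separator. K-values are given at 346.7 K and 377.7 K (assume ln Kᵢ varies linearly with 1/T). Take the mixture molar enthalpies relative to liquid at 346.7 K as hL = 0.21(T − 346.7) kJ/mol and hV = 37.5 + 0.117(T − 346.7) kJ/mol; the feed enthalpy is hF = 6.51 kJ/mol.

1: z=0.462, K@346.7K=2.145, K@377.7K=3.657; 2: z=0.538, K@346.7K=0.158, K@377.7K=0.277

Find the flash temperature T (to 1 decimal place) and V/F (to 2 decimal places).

Adiabatic flash: solve Rachford–Rice at each trial T, then check hF = ψ·hV(T) + (1−ψ)·hL(T).
  T = 346.7 K: K = (2.145, 0.158), RR gives ψ = 0.079, H_out = 2.956 kJ/mol
  T = 377.7 K: K = (3.657, 0.277), RR gives ψ = 0.437, H_out = 21.621 kJ/mol
  T = 362.2 K: K = (2.833, 0.212), RR gives ψ = 0.293, H_out = 13.805 kJ/mol
  T = 354.4 K: K = (2.470, 0.183), RR gives ψ = 0.200, H_out = 8.967 kJ/mol
  T = 350.5 K: K = (2.302, 0.170), RR gives ψ = 0.143, H_out = 6.125 kJ/mol
  T = 352.4 K: K = (2.383, 0.176), RR gives ψ = 0.172, H_out = 7.554 kJ/mol
Linear interpolation between T = 350.5 (H_out = 6.125) and T = 352.4 (H_out = 7.554) on hF = 6.51 gives T ≈ 351.0 K, at which ψ = 0.15.

T = 351.0 K, V/F = 0.15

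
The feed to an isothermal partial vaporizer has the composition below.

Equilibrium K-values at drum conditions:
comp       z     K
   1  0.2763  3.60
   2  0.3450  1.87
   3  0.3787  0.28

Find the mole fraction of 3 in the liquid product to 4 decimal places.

Rachford–Rice: g(β) = Σ zᵢ(Kᵢ−1)/(1+β(Kᵢ−1)) = 0.
Feasibility: ΣzᵢKᵢ = 1.7459, Σzᵢ/Kᵢ = 1.6137 — both > 1, two phases present.
Newton iteration, β⁰ = 0.5:
  β = 0.5000: g = 0.09547, g' = -0.9592 → β = 0.5995
  β = 0.5995: g = -0.00174, g' = -1.0058 → β = 0.5978
Converged at β = 0.5978.
Compositions from xᵢ = zᵢ/(1+β(Kᵢ−1)), yᵢ = Kᵢxᵢ:
  1: x = 0.1082, y = 0.3894
  2: x = 0.2270, y = 0.4244
  3: x = 0.6649, y = 0.1862

x_3 = 0.6649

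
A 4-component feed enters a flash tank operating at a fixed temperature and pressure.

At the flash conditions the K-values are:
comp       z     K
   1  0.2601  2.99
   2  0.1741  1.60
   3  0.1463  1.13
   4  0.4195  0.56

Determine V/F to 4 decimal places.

Material balance + equilibrium reduce to Σ zᵢ(Kᵢ−1)/(1+V/F(Kᵢ−1)) = 0.
g(0) = ΣzᵢKᵢ − 1 = 0.4565 and g(1) = 1 − Σzᵢ/Kᵢ = -0.0744, so a root lies in (0, 1).
Iterate (Newton) starting at V/F = 0.34:
  V/F = 0.3400: g = 0.19664, g' = -0.5242 → V/F = 0.7151
  V/F = 0.7151: g = 0.03479, g' = -0.3811 → V/F = 0.8064
  V/F = 0.8064: g = 0.00024, g' = -0.3774 → V/F = 0.8070
Converged at V/F = 0.8070.

V/F = 0.8070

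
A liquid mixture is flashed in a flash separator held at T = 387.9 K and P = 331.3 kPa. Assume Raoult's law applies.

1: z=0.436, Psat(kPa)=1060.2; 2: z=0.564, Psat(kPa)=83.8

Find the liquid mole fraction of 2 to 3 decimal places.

x_2 = 0.747

Raoult's law: Kᵢ = Pᵢˢᵃᵗ/P = Pᵢˢᵃᵗ/331.3.
  K_1 = 1060.2/331.3 = 3.20012, K_2 = 83.8/331.3 = 0.25294
Iterate (Newton) starting at β = 0.5:
  β = 0.500: g = -0.2158, g' = -1.281 → β = 0.331
  β = 0.331: g = -0.0053, g' = -1.262 → β = 0.327
Converged at β = 0.327.
Compositions from xᵢ = zᵢ/(1+β(Kᵢ−1)), yᵢ = Kᵢxᵢ:
  1: x = 0.253, y = 0.811
  2: x = 0.747, y = 0.189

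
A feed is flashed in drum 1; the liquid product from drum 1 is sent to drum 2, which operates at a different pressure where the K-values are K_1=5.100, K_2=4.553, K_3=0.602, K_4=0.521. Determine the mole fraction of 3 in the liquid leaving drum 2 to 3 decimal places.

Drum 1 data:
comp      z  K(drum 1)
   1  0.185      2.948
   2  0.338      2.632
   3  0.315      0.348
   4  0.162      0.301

Drum 1:
Material balance + equilibrium reduce to Σ zᵢ(Kᵢ−1)/(1+ψ₁(Kᵢ−1)) = 0.
Feasibility: ΣzᵢKᵢ = 1.593, Σzᵢ/Kᵢ = 1.635 — both > 1, two phases present.
Iterate (Newton) starting at ψ₁ = 0.56:
  ψ₁ = 0.560: g = -0.0490, g' = -0.952 → ψ₁ = 0.509
  ψ₁ = 0.509: g = -0.0005, g' = -0.936 → ψ₁ = 0.508
Converged at ψ₁ = 0.508.
Drum-1 compositions:
  1: x = 0.093, y = 0.274
  2: x = 0.185, y = 0.486
  3: x = 0.471, y = 0.164
  4: x = 0.251, y = 0.076
Drum-2 feed = drum-1 liquid: z₂ = (0.0930, 0.1848, 0.4710, 0.2512).
Drum 2:
Rachford–Rice: g(ψ₂) = Σ zᵢ(Kᵢ−1)/(1+ψ₂(Kᵢ−1)) = 0.
g(0) = ΣzᵢKᵢ − 1 = 0.730 and g(1) = 1 − Σzᵢ/Kᵢ = -0.323, so a root lies in (0, 1).
Newton iteration, ψ₂⁰ = 0.31:
  ψ₂ = 0.310: g = 0.1251, g' = -1.008 → ψ₂ = 0.434
  ψ₂ = 0.434: g = 0.0168, g' = -0.764 → ψ₂ = 0.456
  ψ₂ = 0.456: g = 0.0003, g' = -0.735 → ψ₂ = 0.457
Converged at ψ₂ = 0.457.
  1: x = 0.032, y = 0.165
  2: x = 0.070, y = 0.321
  3: x = 0.576, y = 0.347
  4: x = 0.322, y = 0.168

x_3 (drum 2) = 0.576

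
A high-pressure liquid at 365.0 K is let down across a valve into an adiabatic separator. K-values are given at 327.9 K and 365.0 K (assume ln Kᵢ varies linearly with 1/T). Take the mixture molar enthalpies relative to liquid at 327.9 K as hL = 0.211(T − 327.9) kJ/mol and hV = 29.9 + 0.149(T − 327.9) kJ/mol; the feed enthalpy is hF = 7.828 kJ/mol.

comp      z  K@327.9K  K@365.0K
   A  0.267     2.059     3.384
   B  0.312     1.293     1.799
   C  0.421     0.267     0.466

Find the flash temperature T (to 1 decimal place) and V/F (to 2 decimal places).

T = 332.9 K, V/F = 0.23

Adiabatic flash: solve Rachford–Rice at each trial T, then check hF = ψ·hV(T) + (1−ψ)·hL(T).
  T = 327.9 K: K = (2.059, 1.293, 0.267), RR gives ψ = 0.122, H_out = 3.635 kJ/mol
  T = 365.0 K: K = (3.384, 1.799, 0.466), RR gives ψ = 0.765, H_out = 28.944 kJ/mol
  T = 346.4 K: K = (2.673, 1.538, 0.358), RR gives ψ = 0.465, H_out = 17.274 kJ/mol
  T = 337.1 K: K = (2.353, 1.413, 0.310), RR gives ψ = 0.309, H_out = 10.995 kJ/mol
  T = 332.5 K: K = (2.203, 1.352, 0.288), RR gives ψ = 0.221, H_out = 7.518 kJ/mol
  T = 334.8 K: K = (2.277, 1.383, 0.299), RR gives ψ = 0.266, H_out = 9.298 kJ/mol
Linear interpolation between T = 332.5 (H_out = 7.518) and T = 334.8 (H_out = 9.298) on hF = 7.828 gives T ≈ 332.9 K, at which ψ = 0.23.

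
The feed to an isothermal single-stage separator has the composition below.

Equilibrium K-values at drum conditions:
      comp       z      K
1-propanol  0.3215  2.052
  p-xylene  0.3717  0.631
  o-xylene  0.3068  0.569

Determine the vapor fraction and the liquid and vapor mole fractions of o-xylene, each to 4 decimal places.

ψ = 0.1644, x_o-xylene = 0.3302, y_o-xylene = 0.1879

Newton–Raphson from ψ = 0.54:
  ψ = 0.5400: g = -0.12794, g' = -0.3204 → ψ = 0.1407
  ψ = 0.1407: g = 0.00916, g' = -0.3908 → ψ = 0.1642
  ψ = 0.1642: g = 0.00010, g' = -0.3821 → ψ = 0.1644
Converged at ψ = 0.1644.
Compositions from xᵢ = zᵢ/(1+ψ(Kᵢ−1)), yᵢ = Kᵢxᵢ:
  1-propanol: x = 0.2741, y = 0.5624
  p-xylene: x = 0.3957, y = 0.2497
  o-xylene: x = 0.3302, y = 0.1879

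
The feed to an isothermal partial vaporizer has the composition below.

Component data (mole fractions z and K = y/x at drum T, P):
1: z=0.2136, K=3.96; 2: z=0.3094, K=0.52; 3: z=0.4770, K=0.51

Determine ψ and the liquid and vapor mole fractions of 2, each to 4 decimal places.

ψ = 0.1738, x_2 = 0.3376, y_2 = 0.1755

Rachford–Rice: g(ψ) = Σ zᵢ(Kᵢ−1)/(1+ψ(Kᵢ−1)) = 0.
g(0) = ΣzᵢKᵢ − 1 = 0.2500 and g(1) = 1 − Σzᵢ/Kᵢ = -0.5842, so a root lies in (0, 1).
Iterate (Newton) starting at ψ = 0.5:
  ψ = 0.5000: g = -0.25004, g' = -0.6286 → ψ = 0.1022
  ψ = 0.1022: g = 0.08315, g' = -1.3087 → ψ = 0.1658
  ψ = 0.1658: g = 0.00840, g' = -1.0620 → ψ = 0.1737
  ψ = 0.1737: g = 0.00010, g' = -1.0380 → ψ = 0.1738
Converged at ψ = 0.1738.
Compositions from xᵢ = zᵢ/(1+ψ(Kᵢ−1)), yᵢ = Kᵢxᵢ:
  1: x = 0.1411, y = 0.5586
  2: x = 0.3376, y = 0.1755
  3: x = 0.5214, y = 0.2659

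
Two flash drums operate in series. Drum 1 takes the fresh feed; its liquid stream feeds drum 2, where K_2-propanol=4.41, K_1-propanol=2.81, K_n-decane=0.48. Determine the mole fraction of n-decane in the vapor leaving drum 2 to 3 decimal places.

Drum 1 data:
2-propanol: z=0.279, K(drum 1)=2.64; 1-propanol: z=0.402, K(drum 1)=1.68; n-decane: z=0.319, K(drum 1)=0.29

Drum 1:
Iterate (Newton) starting at ψ₁ = 0.31:
  ψ₁ = 0.310: g = 0.2387, g' = -0.721 → ψ₁ = 0.641
  ψ₁ = 0.641: g = -0.0023, g' = -0.810 → ψ₁ = 0.638
Converged at ψ₁ = 0.638.
Drum-1 compositions:
  2-propanol: x = 0.136, y = 0.360
  1-propanol: x = 0.280, y = 0.471
  n-decane: x = 0.583, y = 0.169
Drum-2 feed = drum-1 liquid: z₂ = (0.1363, 0.2803, 0.5834).
Drum 2:
Newton–Raphson from ψ₂ = 0.5:
  ψ₂ = 0.500: g = 0.0283, g' = -0.758 → ψ₂ = 0.537
  ψ₂ = 0.537: g = 0.0004, g' = -0.737 → ψ₂ = 0.538
Converged at ψ₂ = 0.538.
  2-propanol: x = 0.048, y = 0.212
  1-propanol: x = 0.142, y = 0.399
  n-decane: x = 0.810, y = 0.389

y_n-decane (drum 2) = 0.389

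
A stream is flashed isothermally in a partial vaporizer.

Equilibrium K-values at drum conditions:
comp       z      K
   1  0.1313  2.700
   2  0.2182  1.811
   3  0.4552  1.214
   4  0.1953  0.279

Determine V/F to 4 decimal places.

Rachford–Rice: g(V/F) = Σ zᵢ(Kᵢ−1)/(1+V/F(Kᵢ−1)) = 0.
g(0) = ΣzᵢKᵢ − 1 = 0.3568 and g(1) = 1 − Σzᵢ/Kᵢ = -0.2441, so a root lies in (0, 1).
Newton iteration, V/F⁰ = 0.32:
  V/F = 0.3200: g = 0.19319, g' = -0.4395 → V/F = 0.7596
  V/F = 0.7596: g = -0.02060, g' = -0.6389 → V/F = 0.7274
  V/F = 0.7274: g = -0.00069, g' = -0.5971 → V/F = 0.7262
Converged at V/F = 0.7262.

V/F = 0.7262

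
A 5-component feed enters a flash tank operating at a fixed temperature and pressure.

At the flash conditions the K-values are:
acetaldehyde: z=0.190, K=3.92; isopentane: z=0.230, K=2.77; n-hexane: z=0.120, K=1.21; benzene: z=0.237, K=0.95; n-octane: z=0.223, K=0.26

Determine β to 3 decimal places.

β = 0.736

Newton–Raphson from β = 0.5:
  β = 0.500: g = 0.1902, g' = -0.783 → β = 0.743
  β = 0.743: g = -0.0061, g' = -0.903 → β = 0.736
Converged at β = 0.736.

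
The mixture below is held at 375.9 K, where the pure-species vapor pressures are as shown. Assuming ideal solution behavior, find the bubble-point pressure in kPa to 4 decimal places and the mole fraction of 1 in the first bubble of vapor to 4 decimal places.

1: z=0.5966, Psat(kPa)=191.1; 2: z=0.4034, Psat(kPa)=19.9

At the bubble point ψ → 0, so ΣzᵢKᵢ = 1 with Kᵢ = Pᵢˢᵃᵗ/P ⇒ P = ΣzᵢPᵢˢᵃᵗ.
P = 0.5966·191.1 + 0.4034·19.9 = 122.0379 kPa
yᵢ = zᵢPᵢˢᵃᵗ/P ⇒ y_1 = 0.5966·191.1/122.0379 = 0.9342

Pbub = 122.0379 kPa, y_1 = 0.9342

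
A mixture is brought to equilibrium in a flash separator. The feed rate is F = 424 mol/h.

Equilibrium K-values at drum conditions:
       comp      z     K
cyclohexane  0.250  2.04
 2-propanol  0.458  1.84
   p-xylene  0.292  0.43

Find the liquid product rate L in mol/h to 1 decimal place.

L = 34.0 mol/h

Rachford–Rice: g(V/F) = Σ zᵢ(Kᵢ−1)/(1+V/F(Kᵢ−1)) = 0.
Check two-phase: ΣzᵢKᵢ = 1.478 > 1 and Σzᵢ/Kᵢ = 1.051 > 1, so g(0) = 0.478 > 0 and g(1) = -0.051 < 0.
Newton–Raphson from V/F = 0.5:
  V/F = 0.500: g = 0.2092, g' = -0.463 → V/F = 0.952
  V/F = 0.952: g = -0.0195, g' = -0.622 → V/F = 0.921
  V/F = 0.921: g = -0.0005, g' = -0.593 → V/F = 0.920
Converged at V/F = 0.920.
Then V = V/F·F = 0.9199·424 = 390.0 mol/h and L = F − V = 34.0 mol/h.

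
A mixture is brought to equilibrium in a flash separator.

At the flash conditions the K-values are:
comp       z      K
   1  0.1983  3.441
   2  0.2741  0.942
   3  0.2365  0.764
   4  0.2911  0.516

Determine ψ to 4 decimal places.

ψ = 0.3821

Newton iteration, ψ⁰ = 0.5:
  ψ = 0.5000: g = -0.04754, g' = -0.3762 → ψ = 0.3737
  ψ = 0.3737: g = 0.00369, g' = -0.4416 → ψ = 0.3820
  ψ = 0.3820: g = 0.00002, g' = -0.4359 → ψ = 0.3821
Converged at ψ = 0.3821.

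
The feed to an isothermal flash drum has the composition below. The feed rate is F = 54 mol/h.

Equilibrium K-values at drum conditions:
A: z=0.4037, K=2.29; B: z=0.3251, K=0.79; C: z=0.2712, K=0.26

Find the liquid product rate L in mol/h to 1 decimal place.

L = 33.8 mol/h

Material balance + equilibrium reduce to Σ zᵢ(Kᵢ−1)/(1+V/F(Kᵢ−1)) = 0.
g(0) = ΣzᵢKᵢ − 1 = 0.2518 and g(1) = 1 − Σzᵢ/Kᵢ = -0.6309, so a root lies in (0, 1).
Newton iteration, V/F⁰ = 0.47:
  V/F = 0.4700: g = -0.05925, g' = -0.6271 → V/F = 0.3755
  V/F = 0.3755: g = -0.00121, g' = -0.6066 → V/F = 0.3735
Converged at V/F = 0.3735.
Then V = V/F·F = 0.3735·54 = 20.2 mol/h and L = F − V = 33.8 mol/h.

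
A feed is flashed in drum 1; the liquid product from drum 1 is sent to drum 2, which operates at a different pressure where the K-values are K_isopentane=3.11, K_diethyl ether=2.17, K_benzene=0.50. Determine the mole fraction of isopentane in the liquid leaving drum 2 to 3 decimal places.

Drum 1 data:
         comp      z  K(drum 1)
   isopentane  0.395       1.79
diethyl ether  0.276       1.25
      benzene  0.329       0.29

Drum 1:
Newton–Raphson from ψ₁ = 0.46:
  ψ₁ = 0.460: g = -0.0561, g' = -0.512 → ψ₁ = 0.350
  ψ₁ = 0.350: g = -0.0031, g' = -0.460 → ψ₁ = 0.344
Converged at ψ₁ = 0.344.
Drum-1 compositions:
  isopentane: x = 0.311, y = 0.556
  diethyl ether: x = 0.254, y = 0.318
  benzene: x = 0.435, y = 0.126
Drum-2 feed = drum-1 liquid: z₂ = (0.3107, 0.2542, 0.4352).
Drum 2:
Material balance + equilibrium reduce to Σ zᵢ(Kᵢ−1)/(1+ψ₂(Kᵢ−1)) = 0.
Check two-phase: ΣzᵢKᵢ = 1.735 > 1 and Σzᵢ/Kᵢ = 1.087 > 1, so g(0) = 0.735 > 0 and g(1) = -0.087 < 0.
Iterate (Newton) starting at ψ₂ = 0.5:
  ψ₂ = 0.500: g = 0.2165, g' = -0.659 → ψ₂ = 0.828
  ψ₂ = 0.828: g = 0.0182, g' = -0.590 → ψ₂ = 0.859
Converged at ψ₂ = 0.859.
  isopentane: x = 0.110, y = 0.344
  diethyl ether: x = 0.127, y = 0.275
  benzene: x = 0.763, y = 0.381

x_isopentane (drum 2) = 0.110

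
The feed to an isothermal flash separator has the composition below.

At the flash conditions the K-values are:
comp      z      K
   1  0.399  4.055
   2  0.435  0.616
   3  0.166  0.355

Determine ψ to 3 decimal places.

Rachford–Rice: g(ψ) = Σ zᵢ(Kᵢ−1)/(1+ψ(Kᵢ−1)) = 0.
Feasibility: ΣzᵢKᵢ = 1.945, Σzᵢ/Kᵢ = 1.272 — both > 1, two phases present.
Iterate (Newton) starting at ψ = 0.5:
  ψ = 0.500: g = 0.1175, g' = -0.832 → ψ = 0.641
  ψ = 0.641: g = 0.0077, g' = -0.739 → ψ = 0.652
Converged at ψ = 0.652.

ψ = 0.652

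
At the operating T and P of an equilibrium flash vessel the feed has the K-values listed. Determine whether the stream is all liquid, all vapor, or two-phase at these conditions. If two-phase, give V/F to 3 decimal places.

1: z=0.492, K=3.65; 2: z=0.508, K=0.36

two-phase, V/F = 0.577

ΣzᵢKᵢ = 1.979; Σzᵢ/Kᵢ = 1.546.
Both exceed 1, so a two-phase solution exists.
Binary case is linear: z₁(K₁−1)(1+ψ(K₂−1)) + z₂(K₂−1)(1+ψ(K₁−1)) = 0
⇒ ψ = [z₁(K₁−1)+z₂(K₂−1)] / [−(K₁−1)(K₂−1)] = 0.9787/1.6960 = 0.577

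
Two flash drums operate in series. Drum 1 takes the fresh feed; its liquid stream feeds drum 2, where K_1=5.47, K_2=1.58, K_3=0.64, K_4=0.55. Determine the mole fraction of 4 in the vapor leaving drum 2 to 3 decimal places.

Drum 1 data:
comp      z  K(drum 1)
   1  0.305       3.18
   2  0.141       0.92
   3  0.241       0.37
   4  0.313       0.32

y_4 (drum 2) = 0.265

Drum 1:
Newton iteration, ψ₁⁰ = 0.52:
  ψ₁ = 0.520: g = -0.2552, g' = -0.877 → ψ₁ = 0.229
  ψ₁ = 0.229: g = 0.0024, g' = -0.979 → ψ₁ = 0.232
Converged at ψ₁ = 0.232.
Drum-1 compositions:
  1: x = 0.203, y = 0.645
  2: x = 0.144, y = 0.132
  3: x = 0.282, y = 0.104
  4: x = 0.371, y = 0.119
Drum-2 feed = drum-1 liquid: z₂ = (0.2027, 0.1437, 0.2822, 0.3715).
Drum 2:
Iterate (Newton) starting at ψ₂ = 0.5:
  ψ₂ = 0.500: g = 0.0051, g' = -0.596 → ψ₂ = 0.509
Converged at ψ₂ = 0.509.
  1: x = 0.062, y = 0.339
  2: x = 0.111, y = 0.175
  3: x = 0.345, y = 0.221
  4: x = 0.482, y = 0.265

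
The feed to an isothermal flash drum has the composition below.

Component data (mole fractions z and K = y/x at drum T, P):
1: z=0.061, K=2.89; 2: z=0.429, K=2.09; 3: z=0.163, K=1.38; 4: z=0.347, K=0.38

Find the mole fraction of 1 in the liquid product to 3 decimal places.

Let ψ = V/F and solve Σ zᵢ(Kᵢ−1)/(1+ψ(Kᵢ−1)) = 0.
g(0) = ΣzᵢKᵢ − 1 = 0.430 and g(1) = 1 − Σzᵢ/Kᵢ = -0.258, so a root lies in (0, 1).
Iterate (Newton) starting at ψ = 0.5:
  ψ = 0.500: g = 0.1022, g' = -0.568 → ψ = 0.680
  ψ = 0.680: g = -0.0037, g' = -0.623 → ψ = 0.674
Converged at ψ = 0.674.
Compositions from xᵢ = zᵢ/(1+ψ(Kᵢ−1)), yᵢ = Kᵢxᵢ:
  1: x = 0.027, y = 0.078
  2: x = 0.247, y = 0.517
  3: x = 0.130, y = 0.179
  4: x = 0.596, y = 0.227

x_1 = 0.027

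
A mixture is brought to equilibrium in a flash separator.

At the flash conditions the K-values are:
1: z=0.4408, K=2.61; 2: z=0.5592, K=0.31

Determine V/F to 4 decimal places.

Material balance + equilibrium reduce to Σ zᵢ(Kᵢ−1)/(1+V/F(Kᵢ−1)) = 0.
g(0) = ΣzᵢKᵢ − 1 = 0.3238 and g(1) = 1 − Σzᵢ/Kᵢ = -0.9728, so a root lies in (0, 1).
Newton iteration, V/F⁰ = 0.41:
  V/F = 0.4100: g = -0.11057, g' = -0.9323 → V/F = 0.2914
  V/F = 0.2914: g = 0.00010, g' = -0.9465 → V/F = 0.2915
Converged at V/F = 0.2915.

V/F = 0.2915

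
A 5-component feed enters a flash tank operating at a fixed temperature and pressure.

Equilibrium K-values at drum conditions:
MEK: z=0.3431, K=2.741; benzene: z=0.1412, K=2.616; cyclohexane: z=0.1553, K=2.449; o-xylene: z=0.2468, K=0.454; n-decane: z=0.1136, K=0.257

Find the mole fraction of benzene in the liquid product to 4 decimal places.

x_benzene = 0.0613

Material balance + equilibrium reduce to Σ zᵢ(Kᵢ−1)/(1+V/F(Kᵢ−1)) = 0.
g(0) = ΣzᵢKᵢ − 1 = 0.8314 and g(1) = 1 − Σzᵢ/Kᵢ = -0.2282, so a root lies in (0, 1).
Iterate (Newton) starting at V/F = 0.5:
  V/F = 0.5000: g = 0.25639, g' = -0.8177 → V/F = 0.8136
  V/F = 0.8136: g = -0.00680, g' = -0.9547 → V/F = 0.8064
Converged at V/F = 0.8064.
Compositions from xᵢ = zᵢ/(1+V/F(Kᵢ−1)), yᵢ = Kᵢxᵢ:
  MEK: x = 0.1427, y = 0.3912
  benzene: x = 0.0613, y = 0.1604
  cyclohexane: x = 0.0716, y = 0.1754
  o-xylene: x = 0.4409, y = 0.2002
  n-decane: x = 0.2834, y = 0.0728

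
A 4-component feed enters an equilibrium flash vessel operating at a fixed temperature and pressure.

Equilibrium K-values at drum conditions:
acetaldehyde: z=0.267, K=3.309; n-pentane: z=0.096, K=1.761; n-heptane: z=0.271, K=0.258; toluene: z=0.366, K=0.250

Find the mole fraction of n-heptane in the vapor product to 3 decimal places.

y_n-heptane = 0.078

Material balance + equilibrium reduce to Σ zᵢ(Kᵢ−1)/(1+V/F(Kᵢ−1)) = 0.
g(0) = ΣzᵢKᵢ − 1 = 0.214 and g(1) = 1 − Σzᵢ/Kᵢ = -1.650, so a root lies in (0, 1).
Iterate (Newton) starting at V/F = 0.44:
  V/F = 0.440: g = -0.3477, g' = -1.169 → V/F = 0.143
  V/F = 0.143: g = -0.0025, g' = -1.296 → V/F = 0.141
Converged at V/F = 0.141.
Compositions from xᵢ = zᵢ/(1+V/F(Kᵢ−1)), yᵢ = Kᵢxᵢ:
  acetaldehyde: x = 0.202, y = 0.667
  n-pentane: x = 0.087, y = 0.153
  n-heptane: x = 0.303, y = 0.078
  toluene: x = 0.409, y = 0.102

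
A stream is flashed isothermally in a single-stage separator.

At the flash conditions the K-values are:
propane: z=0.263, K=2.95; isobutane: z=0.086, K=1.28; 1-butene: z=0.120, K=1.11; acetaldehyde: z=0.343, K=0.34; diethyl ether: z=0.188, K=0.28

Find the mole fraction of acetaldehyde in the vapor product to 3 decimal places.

y_acetaldehyde = 0.133

Newton–Raphson from V/F = 0.52:
  V/F = 0.520: g = -0.2729, g' = -0.848 → V/F = 0.198
  V/F = 0.198: g = -0.0128, g' = -0.858 → V/F = 0.183
  V/F = 0.183: g = 0.0001, g' = -0.873 → V/F = 0.184
Converged at V/F = 0.184.
Compositions from xᵢ = zᵢ/(1+V/F(Kᵢ−1)), yᵢ = Kᵢxᵢ:
  propane: x = 0.194, y = 0.571
  isobutane: x = 0.082, y = 0.105
  1-butene: x = 0.118, y = 0.131
  acetaldehyde: x = 0.390, y = 0.133
  diethyl ether: x = 0.217, y = 0.061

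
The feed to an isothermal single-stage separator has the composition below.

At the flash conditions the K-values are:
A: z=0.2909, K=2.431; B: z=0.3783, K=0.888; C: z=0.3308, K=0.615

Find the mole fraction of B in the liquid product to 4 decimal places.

Material balance + equilibrium reduce to Σ zᵢ(Kᵢ−1)/(1+β(Kᵢ−1)) = 0.
Check two-phase: ΣzᵢKᵢ = 1.2466 > 1 and Σzᵢ/Kᵢ = 1.0836 > 1, so g(0) = 0.2466 > 0 and g(1) = -0.0836 < 0.
Iterate (Newton) starting at β = 0.4:
  β = 0.4000: g = 0.06984, g' = -0.3146 → β = 0.6220
  β = 0.6220: g = 0.00725, g' = -0.2570 → β = 0.6502
  β = 0.6502: g = 0.00006, g' = -0.2526 → β = 0.6504
Converged at β = 0.6504.
Compositions from xᵢ = zᵢ/(1+β(Kᵢ−1)), yᵢ = Kᵢxᵢ:
  A: x = 0.1507, y = 0.3663
  B: x = 0.4080, y = 0.3623
  C: x = 0.4413, y = 0.2714

x_B = 0.4080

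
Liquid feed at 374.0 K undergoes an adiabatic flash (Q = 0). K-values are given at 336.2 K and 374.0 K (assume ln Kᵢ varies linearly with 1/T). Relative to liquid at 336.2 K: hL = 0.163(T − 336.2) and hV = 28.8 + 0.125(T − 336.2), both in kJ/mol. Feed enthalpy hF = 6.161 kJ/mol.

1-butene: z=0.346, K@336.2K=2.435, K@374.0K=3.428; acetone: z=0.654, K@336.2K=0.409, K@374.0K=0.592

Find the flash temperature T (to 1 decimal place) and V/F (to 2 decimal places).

Adiabatic flash: solve Rachford–Rice at each trial T, then check hF = ψ·hV(T) + (1−ψ)·hL(T).
  T = 336.2 K: K = (2.435, 0.409), RR gives ψ = 0.130, H_out = 3.735 kJ/mol
  T = 374.0 K: K = (3.428, 0.592), RR gives ψ = 0.579, H_out = 21.996 kJ/mol
  T = 355.1 K: K = (2.916, 0.497), RR gives ψ = 0.346, H_out = 12.807 kJ/mol
  T = 345.6 K: K = (2.670, 0.452), RR gives ψ = 0.239, H_out = 8.344 kJ/mol
  T = 340.9 K: K = (2.551, 0.430), RR gives ψ = 0.186, H_out = 6.078 kJ/mol
  T = 343.2 K: K = (2.609, 0.441), RR gives ψ = 0.212, H_out = 7.195 kJ/mol
Linear interpolation between T = 340.9 (H_out = 6.078) and T = 343.2 (H_out = 7.195) on hF = 6.161 gives T ≈ 341.1 K, at which ψ = 0.19.

T = 341.1 K, V/F = 0.19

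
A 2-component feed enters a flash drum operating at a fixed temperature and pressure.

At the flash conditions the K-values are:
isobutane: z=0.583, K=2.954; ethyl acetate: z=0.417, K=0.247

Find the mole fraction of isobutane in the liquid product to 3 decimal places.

x_isobutane = 0.278

Binary case is linear: z₁(K₁−1)(1+V/F(K₂−1)) + z₂(K₂−1)(1+V/F(K₁−1)) = 0
⇒ V/F = [z₁(K₁−1)+z₂(K₂−1)] / [−(K₁−1)(K₂−1)] = 0.8252/1.4714 = 0.561
Compositions from xᵢ = zᵢ/(1+V/F(Kᵢ−1)), yᵢ = Kᵢxᵢ:
  isobutane: x = 0.278, y = 0.822
  ethyl acetate: x = 0.722, y = 0.178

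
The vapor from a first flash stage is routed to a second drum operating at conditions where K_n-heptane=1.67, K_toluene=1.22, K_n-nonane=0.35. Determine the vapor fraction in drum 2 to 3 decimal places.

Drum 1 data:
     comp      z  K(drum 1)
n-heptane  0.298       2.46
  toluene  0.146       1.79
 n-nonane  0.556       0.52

V/F (drum 2) = 0.254

Drum 1:
Let ψ₁ = V/F and solve Σ zᵢ(Kᵢ−1)/(1+ψ₁(Kᵢ−1)) = 0.
g(0) = ΣzᵢKᵢ − 1 = 0.284 and g(1) = 1 − Σzᵢ/Kᵢ = -0.272, so a root lies in (0, 1).
Newton iteration, ψ₁⁰ = 0.6:
  ψ₁ = 0.600: g = -0.0647, g' = -0.475 → ψ₁ = 0.464
  ψ₁ = 0.464: g = 0.0005, g' = -0.487 → ψ₁ = 0.465
Converged at ψ₁ = 0.465.
Drum-1 compositions:
  n-heptane: x = 0.178, y = 0.437
  toluene: x = 0.107, y = 0.191
  n-nonane: x = 0.716, y = 0.372
Drum-2 feed = drum-1 vapor: z₂ = (0.4367, 0.1911, 0.3722).
Drum 2:
Material balance + equilibrium reduce to Σ zᵢ(Kᵢ−1)/(1+ψ₂(Kᵢ−1)) = 0.
g(0) = ΣzᵢKᵢ − 1 = 0.093 and g(1) = 1 − Σzᵢ/Kᵢ = -0.481, so a root lies in (0, 1).
Iterate (Newton) starting at ψ₂ = 0.5:
  ψ₂ = 0.500: g = -0.1013, g' = -0.463 → ψ₂ = 0.281
  ψ₂ = 0.281: g = -0.0101, g' = -0.382 → ψ₂ = 0.255
  ψ₂ = 0.255: g = -0.0001, g' = -0.377 → ψ₂ = 0.254
Converged at ψ₂ = 0.254.
  n-heptane: x = 0.373, y = 0.623
  toluene: x = 0.181, y = 0.221
  n-nonane: x = 0.446, y = 0.156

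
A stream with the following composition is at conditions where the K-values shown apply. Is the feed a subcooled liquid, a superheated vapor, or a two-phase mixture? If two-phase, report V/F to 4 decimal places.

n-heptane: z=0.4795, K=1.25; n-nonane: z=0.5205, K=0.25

subcooled liquid

ΣzᵢKᵢ = 0.7295; Σzᵢ/Kᵢ = 2.4656.
Since ΣzᵢKᵢ < 1 the mixture is below its bubble point — single liquid phase.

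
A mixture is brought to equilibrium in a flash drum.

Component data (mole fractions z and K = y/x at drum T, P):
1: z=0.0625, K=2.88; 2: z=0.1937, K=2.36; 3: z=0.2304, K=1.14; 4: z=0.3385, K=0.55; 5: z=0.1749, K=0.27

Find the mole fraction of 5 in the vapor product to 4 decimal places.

Rachford–Rice: g(V/F) = Σ zᵢ(Kᵢ−1)/(1+V/F(Kᵢ−1)) = 0.
Feasibility: ΣzᵢKᵢ = 1.1332, Σzᵢ/Kᵢ = 1.5691 — both > 1, two phases present.
Iterate (Newton) starting at V/F = 0.5:
  V/F = 0.5000: g = -0.15010, g' = -0.5348 → V/F = 0.2194
  V/F = 0.2194: g = -0.00364, g' = -0.5440 → V/F = 0.2127
Converged at V/F = 0.2127.
Compositions from xᵢ = zᵢ/(1+V/F(Kᵢ−1)), yᵢ = Kᵢxᵢ:
  1: x = 0.0446, y = 0.1286
  2: x = 0.1502, y = 0.3546
  3: x = 0.2237, y = 0.2551
  4: x = 0.3743, y = 0.2059
  5: x = 0.2070, y = 0.0559

y_5 = 0.0559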